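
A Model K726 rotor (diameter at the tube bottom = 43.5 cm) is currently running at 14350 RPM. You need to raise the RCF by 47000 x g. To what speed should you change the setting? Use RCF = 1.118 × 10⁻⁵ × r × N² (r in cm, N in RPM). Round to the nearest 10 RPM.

r = 43.5 / 2 = 21.75 cm
Current RCF = 1.118 × 10⁻⁵ × 21.75 × (14350)² = 1.118 × 10⁻⁵ × 21.75 × 205,922,500 ≈ 50,073.1 × g
Target RCF = 50,073.1 + 47,000 = 97,073.1 × g
N² = 97,073.1 / (24.3165 × 10⁻⁵) = 399,206,711
N ≈ √399,206,711 ≈ 19,980.2

N₂ ≈ 19980 RPM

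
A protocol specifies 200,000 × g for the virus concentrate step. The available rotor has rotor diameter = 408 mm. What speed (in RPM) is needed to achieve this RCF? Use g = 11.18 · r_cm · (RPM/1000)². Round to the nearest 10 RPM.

≈ 29610 RPM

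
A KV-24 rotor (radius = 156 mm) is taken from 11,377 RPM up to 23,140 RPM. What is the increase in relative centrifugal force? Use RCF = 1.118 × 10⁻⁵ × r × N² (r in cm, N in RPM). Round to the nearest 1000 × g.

≈ 71000 ×g

r = 156 mm = 15.6 cm
RCF₁ = 1.118 × 10⁻⁵ × 15.6 × (11377)² = 1.118 × 10⁻⁵ × 15.6 × 129,436,129 ≈ 22,574.7 × g
RCF₂ = 1.118 × 10⁻⁵ × 15.6 × (23140)² = 1.118 × 10⁻⁵ × 15.6 × 535,459,600 ≈ 93,388.4 × g
Increase = 93,388.4 − 22,574.7 = 70,813.7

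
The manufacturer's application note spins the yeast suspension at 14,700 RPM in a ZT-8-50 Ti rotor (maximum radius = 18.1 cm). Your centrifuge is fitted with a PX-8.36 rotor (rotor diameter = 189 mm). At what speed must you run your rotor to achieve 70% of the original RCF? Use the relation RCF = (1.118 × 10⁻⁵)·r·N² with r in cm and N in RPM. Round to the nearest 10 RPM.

≈ 17020 RPM

RCF_original = 1.118 × 10⁻⁵ × 18.1 × (14700)² = 1.118 × 10⁻⁵ × 18.1 × 216,090,000 ≈ 43,727.5 × g
Target RCF = 0.7 × 43,727.5 ≈ 30,609.2 × g
Your rotor: r = 189 mm / 2 = 94.5 mm = 9.45 cm
30,609.2 = 1.118 × 10⁻⁵ × 9.45 × N²
N² = 30,609.2 / (10.5651 × 10⁻⁵) = 289,719,927
N ≈ √289,719,927 ≈ 17,021.2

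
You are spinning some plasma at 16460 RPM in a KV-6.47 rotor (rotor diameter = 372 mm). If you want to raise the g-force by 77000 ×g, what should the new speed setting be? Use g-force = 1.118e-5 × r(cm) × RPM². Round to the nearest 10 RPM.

25320 RPM

r = 372 mm / 2 = 186 mm = 18.6 cm
Current RCF = 1.118 × 10⁻⁵ × 18.6 × (16460)² = 1.118 × 10⁻⁵ × 18.6 × 270,931,600 ≈ 56,339.7 × g
Target RCF = 56,339.7 + 77,000 = 133,339.7 × g
N² = 133,339.7 / (20.7948 × 10⁻⁵) = 641,216,554
N ≈ √641,216,554 ≈ 25,322.3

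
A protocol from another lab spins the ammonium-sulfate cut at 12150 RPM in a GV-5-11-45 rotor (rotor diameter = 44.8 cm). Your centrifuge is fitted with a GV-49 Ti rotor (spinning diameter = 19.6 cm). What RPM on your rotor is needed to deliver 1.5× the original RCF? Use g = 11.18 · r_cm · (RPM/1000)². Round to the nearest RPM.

≈ 22497 RPM

Original rotor: r = 44.8 / 2 = 22.4 cm
RCF_original = 11.18 × 22.4 × (12.15)² = 11.18 × 22.4 × 147.6225 ≈ 36,969.4 × g
Target RCF = 1.5 × 36,969.4 ≈ 55,454.1 × g
Your rotor: r = 19.6 / 2 = 9.8 cm
55,454.1 = 11.18 × 9.8 × (N/1000)²
(N/1000)² = 55,454.1 / 109.564 = 506.1343
N = 1000 × √506.1343 ≈ 22,497.4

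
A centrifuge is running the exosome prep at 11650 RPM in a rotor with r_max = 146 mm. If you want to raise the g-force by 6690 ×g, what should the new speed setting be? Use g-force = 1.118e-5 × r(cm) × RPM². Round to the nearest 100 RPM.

N₂ ≈ 13300 RPM

r = 146 mm = 14.6 cm
Current RCF = 1.118 × 10⁻⁵ × 14.6 × (11650)² = 1.118 × 10⁻⁵ × 14.6 × 135,722,500 ≈ 22,153.7 × g
Target RCF = 22,153.7 + 6,690 = 28,843.7 × g
N² = 28,843.7 / (16.3228 × 10⁻⁵) = 176,708,040
N ≈ √176,708,040 ≈ 13,293.2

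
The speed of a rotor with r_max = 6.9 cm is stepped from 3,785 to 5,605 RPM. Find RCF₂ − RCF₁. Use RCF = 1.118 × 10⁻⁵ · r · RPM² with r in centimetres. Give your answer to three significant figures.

≈ 1320 × g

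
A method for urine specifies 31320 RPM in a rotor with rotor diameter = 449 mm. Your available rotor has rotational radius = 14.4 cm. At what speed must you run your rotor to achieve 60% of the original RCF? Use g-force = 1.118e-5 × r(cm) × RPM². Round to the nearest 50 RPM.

Original rotor: r = 449 mm / 2 = 224.5 mm = 22.45 cm
RCF_original = 1.118 × 10⁻⁵ × 22.45 × (31320)² = 1.118 × 10⁻⁵ × 22.45 × 980,942,400 ≈ 246,207.7 × g
Target RCF = 0.6 × 246,207.7 ≈ 147,724.6 × g
147,724.6 = 1.118 × 10⁻⁵ × 14.4 × N²
N² = 147,724.6 / (16.0992 × 10⁻⁵) = 917,589,694
N ≈ √917,589,694 ≈ 30,291.7

≈ 30300 RPM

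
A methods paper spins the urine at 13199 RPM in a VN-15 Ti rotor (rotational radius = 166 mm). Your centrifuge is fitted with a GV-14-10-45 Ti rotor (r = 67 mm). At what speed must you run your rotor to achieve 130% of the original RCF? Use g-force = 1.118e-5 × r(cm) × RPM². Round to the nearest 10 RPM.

≈ 23690 RPM

Original rotor: r = 166 mm = 16.6 cm
RCF_original = 1.118 × 10⁻⁵ × 16.6 × (13199)² = 1.118 × 10⁻⁵ × 16.6 × 174,213,601 ≈ 32,332 × g
Target RCF = 1.3 × 32,332 ≈ 42,031.6 × g
Your rotor: r = 67 mm = 6.7 cm
42,031.6 = 1.118 × 10⁻⁵ × 6.7 × N²
N² = 42,031.6 / (7.4906 × 10⁻⁵) = 561,124,610
N ≈ √561,124,610 ≈ 23,688.1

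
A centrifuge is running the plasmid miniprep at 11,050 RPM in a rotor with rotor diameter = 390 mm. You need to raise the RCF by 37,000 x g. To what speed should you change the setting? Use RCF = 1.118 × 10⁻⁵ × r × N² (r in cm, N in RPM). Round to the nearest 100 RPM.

N₂ ≈ 17100 RPM

r = 390 mm / 2 = 195 mm = 19.5 cm
Current RCF = 1.118 × 10⁻⁵ × 19.5 × (11050)² = 1.118 × 10⁻⁵ × 19.5 × 122,102,500 ≈ 26,619.6 × g
Target RCF = 26,619.6 + 37,000 = 63,619.6 × g
N² = 63,619.6 / (21.801 × 10⁻⁵) = 291,819,641
N ≈ √291,819,641 ≈ 17,082.7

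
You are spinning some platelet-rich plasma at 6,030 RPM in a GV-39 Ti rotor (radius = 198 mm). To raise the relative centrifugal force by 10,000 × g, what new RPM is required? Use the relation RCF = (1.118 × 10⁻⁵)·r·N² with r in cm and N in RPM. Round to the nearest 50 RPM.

≈ 9050 RPM

r = 198 mm = 19.8 cm
Current RCF = 1.118 × 10⁻⁵ × 19.8 × (6030)² = 1.118 × 10⁻⁵ × 19.8 × 36,360,900 ≈ 8,049 × g
Target RCF = 8,049 + 10,000 = 18,049 × g
N² = 18,049 / (22.1364 × 10⁻⁵) = 81,535,390
N ≈ √81,535,390 ≈ 9,029.7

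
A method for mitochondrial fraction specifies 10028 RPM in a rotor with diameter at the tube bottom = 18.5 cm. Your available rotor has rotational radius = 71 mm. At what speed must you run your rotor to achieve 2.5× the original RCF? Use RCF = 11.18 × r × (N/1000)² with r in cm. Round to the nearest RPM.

Original rotor: r = 18.5 / 2 = 9.25 cm
RCF_original = 11.18 × 9.25 × (10.028)² = 11.18 × 9.25 × 100.560784 ≈ 10,399.5 × g
Target RCF = 2.5 × 10,399.5 ≈ 25,998.8 × g
Your rotor: r = 71 mm = 7.1 cm
25,998.8 = 11.18 × 7.1 × (N/1000)²
(N/1000)² = 25,998.8 / 79.378 = 327.5316
N = 1000 × √327.5316 ≈ 18,097.8

≈ 18098 RPM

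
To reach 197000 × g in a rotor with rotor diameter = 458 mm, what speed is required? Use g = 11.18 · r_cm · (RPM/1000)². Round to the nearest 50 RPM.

27750 RPM

r = 458 mm / 2 = 229 mm = 22.9 cm
197,000 = 11.18 × 22.9 × (N/1000)²
(N/1000)² = 197,000 / 256.022 = 769.4651
N = 1000 × √769.4651 ≈ 27,739.2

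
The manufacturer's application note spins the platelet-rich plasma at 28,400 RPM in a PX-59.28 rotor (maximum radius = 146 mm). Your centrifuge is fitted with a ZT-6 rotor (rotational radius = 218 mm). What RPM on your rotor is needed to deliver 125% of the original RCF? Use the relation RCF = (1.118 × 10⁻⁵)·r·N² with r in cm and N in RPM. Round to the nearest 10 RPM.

Original rotor: r = 146 mm = 14.6 cm
RCF_original = 1.118 × 10⁻⁵ × 14.6 × (28400)² = 1.118 × 10⁻⁵ × 14.6 × 806,560,000 ≈ 131,653.2 × g
Target RCF = 1.25 × 131,653.2 ≈ 164,566.5 × g
Your rotor: r = 218 mm = 21.8 cm
164,566.5 = 1.118 × 10⁻⁵ × 21.8 × N²
N² = 164,566.5 / (24.3724 × 10⁻⁵) = 675,216,638
N ≈ √675,216,638 ≈ 25,984.9

≈ 25980 RPM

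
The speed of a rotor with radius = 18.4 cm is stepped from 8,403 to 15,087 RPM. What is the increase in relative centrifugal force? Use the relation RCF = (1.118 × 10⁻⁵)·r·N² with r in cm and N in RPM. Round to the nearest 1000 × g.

≈ 32000 g

RCF₁ = 1.118 × 10⁻⁵ × 18.4 × (8403)² = 1.118 × 10⁻⁵ × 18.4 × 70,610,409 ≈ 14,525.4 × g
RCF₂ = 1.118 × 10⁻⁵ × 18.4 × (15087)² = 1.118 × 10⁻⁵ × 18.4 × 227,617,569 ≈ 46,823.7 × g
Increase = 46,823.7 − 14,525.4 = 32,298.3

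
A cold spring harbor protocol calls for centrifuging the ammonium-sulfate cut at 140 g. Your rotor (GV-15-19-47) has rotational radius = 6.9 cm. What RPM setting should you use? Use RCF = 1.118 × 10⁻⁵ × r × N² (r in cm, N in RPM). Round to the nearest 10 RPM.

140 = 1.118 × 10⁻⁵ × 6.9 × N²
N² = 140 / (7.7142 × 10⁻⁵) = 1,814,835
N ≈ √1,814,835 ≈ 1,347.2

N ≈ 1350 RPM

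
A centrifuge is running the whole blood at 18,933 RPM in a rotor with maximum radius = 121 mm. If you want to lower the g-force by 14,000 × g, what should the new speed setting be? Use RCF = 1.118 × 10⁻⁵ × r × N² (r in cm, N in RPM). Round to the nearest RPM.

≈ 15968 RPM

r = 121 mm = 12.1 cm
Current RCF = 1.118 × 10⁻⁵ × 12.1 × (18933)² = 1.118 × 10⁻⁵ × 12.1 × 358,458,489 ≈ 48,491.5 × g
Target RCF = 48,491.5 − 14,000 = 34,491.5 × g
N² = 34,491.5 / (13.5278 × 10⁻⁵) = 254,967,548
N ≈ √254,967,548 ≈ 15,967.7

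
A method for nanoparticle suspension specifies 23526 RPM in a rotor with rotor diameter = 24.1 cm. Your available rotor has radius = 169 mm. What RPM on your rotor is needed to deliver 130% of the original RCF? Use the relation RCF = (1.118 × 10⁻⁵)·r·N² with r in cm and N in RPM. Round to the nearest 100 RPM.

Original rotor: r = 24.1 / 2 = 12.05 cm
RCF = 1.118 × 10⁻⁵ × r × N²
RCF_original = 1.118 × 10⁻⁵ × 12.05 × (23526)² = 1.118 × 10⁻⁵ × 12.05 × 553,472,676 ≈ 74,563.3 × g
Target RCF = 1.3 × 74,563.3 ≈ 96,932.3 × g
Your rotor: r = 169 mm = 16.9 cm
96,932.3 = 1.118 × 10⁻⁵ × 16.9 × N²
N² = 96,932.3 / (18.8942 × 10⁻⁵) = 513,026,749
N ≈ √513,026,749 ≈ 22,650.1

22700 RPM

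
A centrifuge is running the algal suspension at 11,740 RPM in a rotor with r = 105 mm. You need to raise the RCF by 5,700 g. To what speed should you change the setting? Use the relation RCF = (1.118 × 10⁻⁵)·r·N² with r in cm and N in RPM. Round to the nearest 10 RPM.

r = 105 mm = 10.5 cm
Current RCF = 1.118 × 10⁻⁵ × 10.5 × (11740)² = 1.118 × 10⁻⁵ × 10.5 × 137,827,600 ≈ 16,179.6 × g
Target RCF = 16,179.6 + 5,700 = 21,879.6 × g
N² = 21,879.6 / (11.739 × 10⁻⁵) = 186,383,849
N ≈ √186,383,849 ≈ 13,652.2

≈ 13650 RPM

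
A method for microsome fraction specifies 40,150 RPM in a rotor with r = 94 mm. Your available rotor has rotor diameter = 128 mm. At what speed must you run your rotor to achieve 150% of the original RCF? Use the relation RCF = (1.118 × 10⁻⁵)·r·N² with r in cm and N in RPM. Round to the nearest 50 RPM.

Original rotor: r = 94 mm = 9.4 cm
RCF = 1.118 × 10⁻⁵ × r × N²
RCF_original = 1.118 × 10⁻⁵ × 9.4 × (40150)² = 1.118 × 10⁻⁵ × 9.4 × 1,612,022,500 ≈ 169,410.7 × g
Target RCF = 1.5 × 169,410.7 ≈ 254,116.1 × g
Your rotor: r = 128 mm / 2 = 64 mm = 6.4 cm
254,116.1 = 1.118 × 10⁻⁵ × 6.4 × N²
N² = 254,116.1 / (7.1552 × 10⁻⁵) = 3,551,488,428
N ≈ √3,551,488,428 ≈ 59,594.4

≈ 59600 RPM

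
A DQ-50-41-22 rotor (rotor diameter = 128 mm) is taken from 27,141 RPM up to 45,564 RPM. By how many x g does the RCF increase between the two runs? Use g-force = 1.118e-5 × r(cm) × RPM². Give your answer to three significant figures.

≈ 95800 x g

r = 128 mm / 2 = 64 mm = 6.4 cm
RCF₁ = 1.118 × 10⁻⁵ × 6.4 × (27141)² = 1.118 × 10⁻⁵ × 6.4 × 736,633,881 ≈ 52,707.6 × g
RCF₂ = 1.118 × 10⁻⁵ × 6.4 × (45564)² = 1.118 × 10⁻⁵ × 6.4 × 2,076,078,096 ≈ 148,547.5 × g
Increase = 148,547.5 − 52,707.6 = 95,839.9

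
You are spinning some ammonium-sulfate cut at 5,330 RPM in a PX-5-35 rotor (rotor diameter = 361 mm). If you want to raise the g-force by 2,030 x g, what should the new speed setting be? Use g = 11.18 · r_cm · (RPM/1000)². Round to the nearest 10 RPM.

r = 361 mm / 2 = 180.5 mm = 18.05 cm
Current RCF = 11.18 × 18.05 × (5.33)² = 11.18 × 18.05 × 28.4089 ≈ 5,732.9 × g
Target RCF = 5,732.9 + 2,030 = 7,762.9 × g
(N/1000)² = 7,762.9 / 201.799 = 38.46848
N = 1000 × √38.46848 ≈ 6,202.3

6200 RPM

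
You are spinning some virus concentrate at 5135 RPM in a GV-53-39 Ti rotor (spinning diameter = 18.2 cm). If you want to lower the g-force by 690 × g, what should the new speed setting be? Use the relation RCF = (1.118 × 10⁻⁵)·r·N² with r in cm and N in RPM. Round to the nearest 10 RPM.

r = 18.2 / 2 = 9.1 cm
Current RCF = 1.118 × 10⁻⁵ × 9.1 × (5135)² = 1.118 × 10⁻⁵ × 9.1 × 26,368,225 ≈ 2,682.7 × g
Target RCF = 2,682.7 − 690 = 1,992.7 × g
N² = 1,992.7 / (10.1738 × 10⁻⁵) = 19,586,585
N ≈ √19,586,585 ≈ 4,425.7

≈ 4430 RPM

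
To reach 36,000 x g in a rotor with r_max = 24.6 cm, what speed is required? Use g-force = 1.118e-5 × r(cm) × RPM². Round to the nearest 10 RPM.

N ≈ 11440 RPM

36,000 = 1.118 × 10⁻⁵ × 24.6 × N²
N² = 36,000 / (27.5028 × 10⁻⁵) = 130,895,763
N ≈ √130,895,763 ≈ 11,441.0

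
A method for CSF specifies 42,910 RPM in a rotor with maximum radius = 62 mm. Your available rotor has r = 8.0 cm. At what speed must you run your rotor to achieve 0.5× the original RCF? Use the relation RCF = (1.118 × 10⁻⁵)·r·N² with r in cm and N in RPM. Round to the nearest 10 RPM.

Original rotor: r = 62 mm = 6.2 cm
RCF_original = 1.118 × 10⁻⁵ × 6.2 × (42910)² = 1.118 × 10⁻⁵ × 6.2 × 1,841,268,100 ≈ 127,629.3 × g
Target RCF = 0.5 × 127,629.3 ≈ 63,814.7 × g
63,814.7 = 1.118 × 10⁻⁵ × 8 × N²
N² = 63,814.7 / (8.944 × 10⁻⁵) = 713,491,726
N ≈ √713,491,726 ≈ 26,711.3

26710 RPM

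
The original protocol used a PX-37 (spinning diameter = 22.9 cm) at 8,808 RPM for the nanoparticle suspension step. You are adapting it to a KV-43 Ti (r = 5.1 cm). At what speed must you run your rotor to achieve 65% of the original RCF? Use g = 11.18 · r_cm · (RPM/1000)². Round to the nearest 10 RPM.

≈ 10640 RPM

Original rotor: r = 22.9 / 2 = 11.45 cm
RCF_original = 11.18 × 11.45 × (8.808)² = 11.18 × 11.45 × 77.580864 ≈ 9,931.2 × g
Target RCF = 0.65 × 9,931.2 ≈ 6,455.3 × g
6,455.3 = 11.18 × 5.1 × (N/1000)²
(N/1000)² = 6,455.3 / 57.018 = 113.2151
N = 1000 × √113.2151 ≈ 10,640.3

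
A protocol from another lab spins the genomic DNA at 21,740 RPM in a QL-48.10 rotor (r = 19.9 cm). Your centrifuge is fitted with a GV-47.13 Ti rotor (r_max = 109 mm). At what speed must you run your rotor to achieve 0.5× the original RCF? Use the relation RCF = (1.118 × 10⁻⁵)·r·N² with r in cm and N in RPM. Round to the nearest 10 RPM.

≈ 20770 RPM

RCF_original = 1.118 × 10⁻⁵ × 19.9 × (21740)² = 1.118 × 10⁻⁵ × 19.9 × 472,627,600 ≈ 105,151.1 × g
Target RCF = 0.5 × 105,151.1 ≈ 52,575.6 × g
Your rotor: r = 109 mm = 10.9 cm
52,575.6 = 1.118 × 10⁻⁵ × 10.9 × N²
N² = 52,575.6 / (12.1862 × 10⁻⁵) = 431,435,558
N ≈ √431,435,558 ≈ 20,771.0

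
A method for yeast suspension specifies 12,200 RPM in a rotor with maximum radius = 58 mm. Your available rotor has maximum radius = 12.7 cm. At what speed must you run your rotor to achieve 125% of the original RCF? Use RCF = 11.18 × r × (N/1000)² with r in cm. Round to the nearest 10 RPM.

9220 RPM

Original rotor: r = 58 mm = 5.8 cm
RCF_original = 11.18 × 5.8 × (12.2)² = 11.18 × 5.8 × 148.84 ≈ 9,651.4 × g
Target RCF = 1.25 × 9,651.4 ≈ 12,064.2 × g
12,064.2 = 11.18 × 12.7 × (N/1000)²
(N/1000)² = 12,064.2 / 141.986 = 84.96753
N = 1000 × √84.96753 ≈ 9,217.8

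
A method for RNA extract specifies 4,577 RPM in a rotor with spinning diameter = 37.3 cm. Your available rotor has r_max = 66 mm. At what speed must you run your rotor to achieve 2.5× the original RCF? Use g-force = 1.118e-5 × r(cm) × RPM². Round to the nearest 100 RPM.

Original rotor: r = 37.3 / 2 = 18.65 cm
RCF_original = 1.118 × 10⁻⁵ × 18.65 × (4577)² = 1.118 × 10⁻⁵ × 18.65 × 20,948,929 ≈ 4,368 × g
Target RCF = 2.5 × 4,368 ≈ 10,920 × g
Your rotor: r = 66 mm = 6.6 cm
10,920 = 1.118 × 10⁻⁵ × 6.6 × N²
N² = 10,920 / (7.3788 × 10⁻⁵) = 147,991,543
N ≈ √147,991,543 ≈ 12,165.2

12200 RPM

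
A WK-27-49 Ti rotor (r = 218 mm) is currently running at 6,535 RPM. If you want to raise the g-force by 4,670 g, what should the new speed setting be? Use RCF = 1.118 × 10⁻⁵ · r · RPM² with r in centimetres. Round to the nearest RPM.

≈ 7866 RPM

r = 218 mm = 21.8 cm
Current RCF = 1.118 × 10⁻⁵ × 21.8 × (6535)² = 1.118 × 10⁻⁵ × 21.8 × 42,706,225 ≈ 10,408.5 × g
Target RCF = 10,408.5 + 4,670 = 15,078.5 × g
N² = 15,078.5 / (24.3724 × 10⁻⁵) = 61,867,112
N ≈ √61,867,112 ≈ 7,865.6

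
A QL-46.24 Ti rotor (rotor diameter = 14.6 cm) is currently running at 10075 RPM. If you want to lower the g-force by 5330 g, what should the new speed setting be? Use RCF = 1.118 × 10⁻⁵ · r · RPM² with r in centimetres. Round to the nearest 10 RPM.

6020 RPM

r = 14.6 / 2 = 7.3 cm
Current RCF = 1.118 × 10⁻⁵ × 7.3 × (10075)² = 1.118 × 10⁻⁵ × 7.3 × 101,505,625 ≈ 8,284.3 × g
Target RCF = 8,284.3 − 5,330 = 2,954.3 × g
N² = 2,954.3 / (8.1614 × 10⁻⁵) = 36,198,446
N ≈ √36,198,446 ≈ 6,016.5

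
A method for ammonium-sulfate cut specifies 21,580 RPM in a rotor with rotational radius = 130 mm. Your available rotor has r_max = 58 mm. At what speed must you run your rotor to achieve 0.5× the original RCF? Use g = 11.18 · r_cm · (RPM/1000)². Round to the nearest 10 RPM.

Original rotor: r = 130 mm = 13.0 cm
RCF_original = 11.18 × 13 × (21.58)² = 11.18 × 13 × 465.6964 ≈ 67,684.3 × g
Target RCF = 0.5 × 67,684.3 ≈ 33,842.2 × g
Your rotor: r = 58 mm = 5.8 cm
33,842.2 = 11.18 × 5.8 × (N/1000)²
(N/1000)² = 33,842.2 / 64.844 = 521.9018
N = 1000 × √521.9018 ≈ 22,845.2

≈ 22850 RPM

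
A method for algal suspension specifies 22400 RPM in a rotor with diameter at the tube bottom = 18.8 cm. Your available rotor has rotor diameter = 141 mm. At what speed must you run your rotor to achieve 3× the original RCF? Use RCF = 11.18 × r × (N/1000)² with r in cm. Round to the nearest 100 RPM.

44800 RPM

Original rotor: r = 18.8 / 2 = 9.4 cm
RCF_original = 11.18 × 9.4 × (22.4)² = 11.18 × 9.4 × 501.76 ≈ 52,731 × g
Target RCF = 3 × 52,731 ≈ 158,193 × g
Your rotor: r = 141 mm / 2 = 70.5 mm = 7.05 cm
158,193 = 11.18 × 7.05 × (N/1000)²
(N/1000)² = 158,193 / 78.819 = 2007.041
N = 1000 × √2007.041 ≈ 44,800.0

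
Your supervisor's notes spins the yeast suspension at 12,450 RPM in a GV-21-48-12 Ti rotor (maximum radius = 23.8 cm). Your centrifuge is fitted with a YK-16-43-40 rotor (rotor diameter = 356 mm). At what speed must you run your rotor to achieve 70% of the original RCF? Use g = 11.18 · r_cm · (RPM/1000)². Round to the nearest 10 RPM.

12040 RPM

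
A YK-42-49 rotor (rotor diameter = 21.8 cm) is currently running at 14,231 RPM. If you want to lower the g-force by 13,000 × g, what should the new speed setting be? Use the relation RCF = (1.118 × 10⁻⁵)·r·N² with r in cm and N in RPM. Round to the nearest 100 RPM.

N₂ ≈ 9800 RPM

r = 21.8 / 2 = 10.9 cm
Current RCF = 1.118 × 10⁻⁵ × 10.9 × (14231)² = 1.118 × 10⁻⁵ × 10.9 × 202,521,361 ≈ 24,679.7 × g
Target RCF = 24,679.7 − 13,000 = 11,679.7 × g
N² = 11,679.7 / (12.1862 × 10⁻⁵) = 95,843,659
N ≈ √95,843,659 ≈ 9,790.0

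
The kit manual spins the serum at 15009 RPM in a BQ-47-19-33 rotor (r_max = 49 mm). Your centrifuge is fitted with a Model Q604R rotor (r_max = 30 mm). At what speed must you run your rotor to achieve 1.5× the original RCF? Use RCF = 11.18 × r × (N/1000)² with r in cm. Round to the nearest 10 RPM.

Original rotor: r = 49 mm = 4.9 cm
RCF_original = 11.18 × 4.9 × (15.009)² = 11.18 × 4.9 × 225.270081 ≈ 12,340.7 × g
Target RCF = 1.5 × 12,340.7 ≈ 18,511.1 × g
Your rotor: r = 30 mm = 3.0 cm
18,511.1 = 11.18 × 3 × (N/1000)²
(N/1000)² = 18,511.1 / 33.54 = 551.9112
N = 1000 × √551.9112 ≈ 23,492.8

≈ 23490 RPM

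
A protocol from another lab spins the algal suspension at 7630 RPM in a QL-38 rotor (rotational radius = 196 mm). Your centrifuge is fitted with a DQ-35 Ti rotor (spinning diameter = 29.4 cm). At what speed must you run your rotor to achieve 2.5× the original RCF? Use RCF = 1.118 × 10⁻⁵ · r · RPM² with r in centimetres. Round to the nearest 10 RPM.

≈ 13930 RPM

Original rotor: r = 196 mm = 19.6 cm
RCF_original = 1.118 × 10⁻⁵ × 19.6 × (7630)² = 1.118 × 10⁻⁵ × 19.6 × 58,216,900 ≈ 12,757 × g
Target RCF = 2.5 × 12,757 ≈ 31,892.5 × g
Your rotor: r = 29.4 / 2 = 14.7 cm
31,892.5 = 1.118 × 10⁻⁵ × 14.7 × N²
N² = 31,892.5 / (16.4346 × 10⁻⁵) = 194,057,050
N ≈ √194,057,050 ≈ 13,930.4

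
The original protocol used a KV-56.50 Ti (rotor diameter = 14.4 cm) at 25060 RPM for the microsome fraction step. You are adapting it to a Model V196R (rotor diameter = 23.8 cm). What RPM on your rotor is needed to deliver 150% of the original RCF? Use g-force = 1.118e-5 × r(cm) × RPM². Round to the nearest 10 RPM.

23870 RPM

Original rotor: r = 14.4 / 2 = 7.2 cm
RCF_original = 1.118 × 10⁻⁵ × 7.2 × (25060)² = 1.118 × 10⁻⁵ × 7.2 × 628,003,600 ≈ 50,551.8 × g
Target RCF = 1.5 × 50,551.8 ≈ 75,827.7 × g
Your rotor: r = 23.8 / 2 = 11.9 cm
75,827.7 = 1.118 × 10⁻⁵ × 11.9 × N²
N² = 75,827.7 / (13.3042 × 10⁻⁵) = 569,953,098
N ≈ √569,953,098 ≈ 23,873.7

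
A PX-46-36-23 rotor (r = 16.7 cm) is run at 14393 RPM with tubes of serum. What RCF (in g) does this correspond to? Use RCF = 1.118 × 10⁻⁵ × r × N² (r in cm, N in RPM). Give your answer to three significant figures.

≈ 38700 g

RCF = 1.118 × 10⁻⁵ × r × N²
RCF = 1.118 × 10⁻⁵ × 16.7 × (14393)² = 1.118 × 10⁻⁵ × 16.7 × 207,158,449 ≈ 38,677.7 × g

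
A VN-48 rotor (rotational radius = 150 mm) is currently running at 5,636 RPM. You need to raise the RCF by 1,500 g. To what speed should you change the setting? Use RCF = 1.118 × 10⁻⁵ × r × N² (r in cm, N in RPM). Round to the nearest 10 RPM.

6380 RPM

r = 150 mm = 15.0 cm
Current RCF = 1.118 × 10⁻⁵ × 15 × (5636)² = 1.118 × 10⁻⁵ × 15 × 31,764,496 ≈ 5,326.9 × g
Target RCF = 5,326.9 + 1,500 = 6,826.9 × g
N² = 6,826.9 / (16.77 × 10⁻⁵) = 40,709,004
N ≈ √40,709,004 ≈ 6,380.4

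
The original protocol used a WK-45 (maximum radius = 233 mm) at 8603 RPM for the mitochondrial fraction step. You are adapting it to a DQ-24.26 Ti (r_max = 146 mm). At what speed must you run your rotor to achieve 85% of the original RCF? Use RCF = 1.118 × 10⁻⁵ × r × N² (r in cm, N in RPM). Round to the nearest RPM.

≈ 10020 RPM

Original rotor: r = 233 mm = 23.3 cm
RCF = 1.118 × 10⁻⁵ × r × N²
RCF_original = 1.118 × 10⁻⁵ × 23.3 × (8603)² = 1.118 × 10⁻⁵ × 23.3 × 74,011,609 ≈ 19,279.6 × g
Target RCF = 0.85 × 19,279.6 ≈ 16,387.7 × g
Your rotor: r = 146 mm = 14.6 cm
16,387.7 = 1.118 × 10⁻⁵ × 14.6 × N²
N² = 16,387.7 / (16.3228 × 10⁻⁵) = 100,397,603
N ≈ √100,397,603 ≈ 10,019.9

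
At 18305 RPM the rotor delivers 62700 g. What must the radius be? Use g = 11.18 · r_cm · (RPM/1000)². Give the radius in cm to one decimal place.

RCF = 11.18 × r × (N/1000)²
62700 = 11.18 × r × (18.305)²
r = 62700 / (11.18 × 335.073025) = 62700 / 3746.116 ≈ 16.737 cm

16.7 cm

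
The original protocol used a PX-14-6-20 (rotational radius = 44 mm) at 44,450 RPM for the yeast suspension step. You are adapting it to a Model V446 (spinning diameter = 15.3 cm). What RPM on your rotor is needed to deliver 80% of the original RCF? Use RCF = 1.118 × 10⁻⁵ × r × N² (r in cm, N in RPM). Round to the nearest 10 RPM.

≈ 30150 RPM

Original rotor: r = 44 mm = 4.4 cm
RCF = 1.118 × 10⁻⁵ × r × N²
RCF_original = 1.118 × 10⁻⁵ × 4.4 × (44450)² = 1.118 × 10⁻⁵ × 4.4 × 1,975,802,500 ≈ 97,193.7 × g
Target RCF = 0.8 × 97,193.7 ≈ 77,755 × g
Your rotor: r = 15.3 / 2 = 7.65 cm
77,755 = 1.118 × 10⁻⁵ × 7.65 × N²
N² = 77,755 / (8.5527 × 10⁻⁵) = 909,128,112
N ≈ √909,128,112 ≈ 30,151.8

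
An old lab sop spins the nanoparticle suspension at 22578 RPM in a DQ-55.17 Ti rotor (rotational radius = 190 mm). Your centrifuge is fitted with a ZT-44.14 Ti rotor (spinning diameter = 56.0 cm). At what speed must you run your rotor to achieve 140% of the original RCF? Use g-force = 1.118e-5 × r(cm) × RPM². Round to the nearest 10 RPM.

≈ 22010 RPM

Original rotor: r = 190 mm = 19.0 cm
RCF = 1.118 × 10⁻⁵ × r × N²
RCF_original = 1.118 × 10⁻⁵ × 19 × (22578)² = 1.118 × 10⁻⁵ × 19 × 509,766,084 ≈ 108,284.5 × g
Target RCF = 1.4 × 108,284.5 ≈ 151,598.3 × g
Your rotor: r = 56.0 / 2 = 28 cm
151,598.3 = 1.118 × 10⁻⁵ × 28 × N²
N² = 151,598.3 / (31.304 × 10⁻⁵) = 484,277,728
N ≈ √484,277,728 ≈ 22,006.3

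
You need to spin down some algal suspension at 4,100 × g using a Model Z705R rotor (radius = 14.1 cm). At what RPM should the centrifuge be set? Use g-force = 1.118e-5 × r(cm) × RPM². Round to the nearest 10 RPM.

4,100 = 1.118 × 10⁻⁵ × 14.1 × N²
N² = 4,100 / (15.7638 × 10⁻⁵) = 26,008,957
N ≈ √26,008,957 ≈ 5,099.9

5100 RPM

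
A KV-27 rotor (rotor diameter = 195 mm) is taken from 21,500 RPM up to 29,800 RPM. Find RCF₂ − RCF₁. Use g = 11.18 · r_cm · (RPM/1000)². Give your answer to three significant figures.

r = 195 mm / 2 = 97.5 mm = 9.75 cm
RCF₁ = 11.18 × 9.75 × (21.5)² = 11.18 × 9.75 × 462.25 ≈ 50,387.6 × g
RCF₂ = 11.18 × 9.75 × (29.8)² = 11.18 × 9.75 × 888.04 ≈ 96,800.8 × g
Increase = 96,800.8 − 50,387.6 = 46,413.2

46400 g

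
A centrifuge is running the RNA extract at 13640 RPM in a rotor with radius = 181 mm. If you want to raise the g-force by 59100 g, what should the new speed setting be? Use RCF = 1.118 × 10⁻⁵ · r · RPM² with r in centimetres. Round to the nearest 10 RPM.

N₂ ≈ 21870 RPM

r = 181 mm = 18.1 cm
Current RCF = 1.118 × 10⁻⁵ × 18.1 × (13640)² = 1.118 × 10⁻⁵ × 18.1 × 186,049,600 ≈ 37,648.6 × g
Target RCF = 37,648.6 + 59,100 = 96,748.6 × g
N² = 96,748.6 / (20.2358 × 10⁻⁵) = 478,106,129
N ≈ √478,106,129 ≈ 21,865.6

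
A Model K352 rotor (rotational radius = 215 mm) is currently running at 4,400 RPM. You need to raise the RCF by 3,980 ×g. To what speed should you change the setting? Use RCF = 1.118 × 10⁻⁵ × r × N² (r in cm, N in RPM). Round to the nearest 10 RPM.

r = 215 mm = 21.5 cm
Current RCF = 1.118 × 10⁻⁵ × 21.5 × (4400)² = 1.118 × 10⁻⁵ × 21.5 × 19,360,000 ≈ 4,653.6 × g
Target RCF = 4,653.6 + 3,980 = 8,633.6 × g
N² = 8,633.6 / (24.037 × 10⁻⁵) = 35,917,960
N ≈ √35,917,960 ≈ 5,993.2

5990 RPM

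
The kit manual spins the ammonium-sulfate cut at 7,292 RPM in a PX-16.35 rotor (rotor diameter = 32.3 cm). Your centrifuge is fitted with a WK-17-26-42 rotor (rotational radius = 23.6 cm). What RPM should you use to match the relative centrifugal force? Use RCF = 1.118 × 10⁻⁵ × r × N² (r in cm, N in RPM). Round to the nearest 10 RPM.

6030 RPM

Original rotor: r = 32.3 / 2 = 16.15 cm
RCF = 1.118 × 10⁻⁵ × r × N²
RCF_original = 1.118 × 10⁻⁵ × 16.15 × (7292)² = 1.118 × 10⁻⁵ × 16.15 × 53,173,264 ≈ 9,600.8 × g
9,600.8 = 1.118 × 10⁻⁵ × 23.6 × N²
N² = 9,600.8 / (26.3848 × 10⁻⁵) = 36,387,617
N ≈ √36,387,617 ≈ 6,032.2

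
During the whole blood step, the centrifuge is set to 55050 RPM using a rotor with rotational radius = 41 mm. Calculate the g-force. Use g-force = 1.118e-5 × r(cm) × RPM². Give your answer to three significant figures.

139000 × g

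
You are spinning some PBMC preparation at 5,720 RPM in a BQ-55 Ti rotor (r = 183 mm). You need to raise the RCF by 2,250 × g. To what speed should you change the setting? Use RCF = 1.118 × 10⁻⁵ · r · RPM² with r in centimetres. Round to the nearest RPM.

r = 183 mm = 18.3 cm
Current RCF = 1.118 × 10⁻⁵ × 18.3 × (5720)² = 1.118 × 10⁻⁵ × 18.3 × 32,718,400 ≈ 6,694 × g
Target RCF = 6,694 + 2,250 = 8,944 × g
N² = 8,944 / (20.4594 × 10⁻⁵) = 43,715,847
N ≈ √43,715,847 ≈ 6,611.8

6612 RPM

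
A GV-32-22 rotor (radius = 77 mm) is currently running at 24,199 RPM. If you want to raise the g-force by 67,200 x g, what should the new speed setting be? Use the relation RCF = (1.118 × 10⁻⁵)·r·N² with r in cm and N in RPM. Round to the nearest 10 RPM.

r = 77 mm = 7.7 cm
Current RCF = 1.118 × 10⁻⁵ × 7.7 × (24199)² = 1.118 × 10⁻⁵ × 7.7 × 585,591,601 ≈ 50,411.2 × g
Target RCF = 50,411.2 + 67,200 = 117,611.2 × g
N² = 117,611.2 / (8.6086 × 10⁻⁵) = 1,366,205,887
N ≈ √1,366,205,887 ≈ 36,962.2

N₂ ≈ 36960 RPM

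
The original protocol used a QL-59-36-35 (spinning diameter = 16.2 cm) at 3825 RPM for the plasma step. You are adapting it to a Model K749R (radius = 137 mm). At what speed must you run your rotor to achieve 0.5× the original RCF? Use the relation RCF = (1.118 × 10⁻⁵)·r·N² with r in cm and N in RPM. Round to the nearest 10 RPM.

≈ 2080 RPM

Original rotor: r = 16.2 / 2 = 8.1 cm
RCF_original = 1.118 × 10⁻⁵ × 8.1 × (3825)² = 1.118 × 10⁻⁵ × 8.1 × 14,630,625 ≈ 1,324.9 × g
Target RCF = 0.5 × 1,324.9 ≈ 662.5 × g
Your rotor: r = 137 mm = 13.7 cm
662.5 = 1.118 × 10⁻⁵ × 13.7 × N²
N² = 662.5 / (15.3166 × 10⁻⁵) = 4,325,372
N ≈ √4,325,372 ≈ 2,079.8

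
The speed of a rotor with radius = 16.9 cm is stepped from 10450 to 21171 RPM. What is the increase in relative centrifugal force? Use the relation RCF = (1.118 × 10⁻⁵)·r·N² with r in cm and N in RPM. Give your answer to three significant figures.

RCF₁ = 1.118 × 10⁻⁵ × 16.9 × (10450)² = 1.118 × 10⁻⁵ × 16.9 × 109,202,500 ≈ 20,632.9 × g
RCF₂ = 1.118 × 10⁻⁵ × 16.9 × (21171)² = 1.118 × 10⁻⁵ × 16.9 × 448,211,241 ≈ 84,685.9 × g
Increase = 84,685.9 − 20,632.9 = 64,053

≈ 64100 g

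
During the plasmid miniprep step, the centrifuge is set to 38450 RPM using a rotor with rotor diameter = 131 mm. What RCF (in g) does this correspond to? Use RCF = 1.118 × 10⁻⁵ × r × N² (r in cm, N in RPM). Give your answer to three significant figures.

108000 g

r = 131 mm / 2 = 65.5 mm = 6.55 cm
RCF = 1.118 × 10⁻⁵ × r × N²
RCF = 1.118 × 10⁻⁵ × 6.55 × (38450)² = 1.118 × 10⁻⁵ × 6.55 × 1,478,402,500 ≈ 108,261.9 × g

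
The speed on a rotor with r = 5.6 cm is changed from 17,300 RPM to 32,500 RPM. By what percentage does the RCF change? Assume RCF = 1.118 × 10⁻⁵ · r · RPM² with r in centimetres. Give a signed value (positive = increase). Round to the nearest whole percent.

+253%

RCF ∝ N², so the ratio is (32500/17300)² = (1.878613)² = 3.5292.
Change = 3.5292 − 1 = +2.5292 → +252.9%.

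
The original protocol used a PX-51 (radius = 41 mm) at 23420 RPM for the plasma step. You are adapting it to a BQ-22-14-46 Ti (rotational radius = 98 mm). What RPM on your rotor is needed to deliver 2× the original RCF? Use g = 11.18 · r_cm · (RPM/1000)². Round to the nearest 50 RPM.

21400 RPM

Original rotor: r = 41 mm = 4.1 cm
RCF = 11.18 × r × (N/1000)²
RCF_original = 11.18 × 4.1 × (23.42)² = 11.18 × 4.1 × 548.4964 ≈ 25,142 × g
Target RCF = 2 × 25,142 ≈ 50,284 × g
Your rotor: r = 98 mm = 9.8 cm
50,284 = 11.18 × 9.8 × (N/1000)²
(N/1000)² = 50,284 / 109.564 = 458.9464
N = 1000 × √458.9464 ≈ 21,423.0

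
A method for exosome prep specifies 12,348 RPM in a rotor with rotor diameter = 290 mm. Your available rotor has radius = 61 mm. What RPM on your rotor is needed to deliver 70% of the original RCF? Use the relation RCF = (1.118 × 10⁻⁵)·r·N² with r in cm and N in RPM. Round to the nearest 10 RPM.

Original rotor: r = 290 mm / 2 = 145 mm = 14.5 cm
RCF = 1.118 × 10⁻⁵ × r × N²
RCF_original = 1.118 × 10⁻⁵ × 14.5 × (12348)² = 1.118 × 10⁻⁵ × 14.5 × 152,473,104 ≈ 24,717.4 × g
Target RCF = 0.7 × 24,717.4 ≈ 17,302.2 × g
Your rotor: r = 61 mm = 6.1 cm
17,302.2 = 1.118 × 10⁻⁵ × 6.1 × N²
N² = 17,302.2 / (6.8198 × 10⁻⁵) = 253,705,387
N ≈ √253,705,387 ≈ 15,928.1

15930 RPM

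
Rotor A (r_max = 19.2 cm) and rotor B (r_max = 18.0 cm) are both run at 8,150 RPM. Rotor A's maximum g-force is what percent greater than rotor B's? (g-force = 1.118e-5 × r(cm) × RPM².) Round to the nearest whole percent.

At equal RPM, RCF scales linearly with r: ratio = 19.2 / 18.0 = 1.0667.
So rotor A delivers 6.7% more g-force.

7%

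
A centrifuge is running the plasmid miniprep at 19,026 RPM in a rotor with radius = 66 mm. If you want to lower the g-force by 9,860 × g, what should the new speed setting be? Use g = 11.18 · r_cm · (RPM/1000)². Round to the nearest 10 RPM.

r = 66 mm = 6.6 cm
Current RCF = 11.18 × 6.6 × (19.026)² = 11.18 × 6.6 × 361.988676 ≈ 26,710.4 × g
Target RCF = 26,710.4 − 9,860 = 16,850.4 × g
(N/1000)² = 16,850.4 / 73.788 = 228.3623
N = 1000 × √228.3623 ≈ 15,111.7

≈ 15110 RPM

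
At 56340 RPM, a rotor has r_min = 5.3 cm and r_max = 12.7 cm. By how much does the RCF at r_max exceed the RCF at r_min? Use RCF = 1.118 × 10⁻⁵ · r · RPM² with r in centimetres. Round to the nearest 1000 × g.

≈ 263000 g

RCF_max = 1.118 × 10⁻⁵ × 12.7 × (56340)² = 1.118 × 10⁻⁵ × 12.7 × 3,174,195,600 ≈ 450,691.3 × g
RCF_min = 1.118 × 10⁻⁵ × 5.3 × (56340)² = 1.118 × 10⁻⁵ × 5.3 × 3,174,195,600 ≈ 188,083.8 × g
ΔRCF = 450,691.3 − 188,083.8 = 262,607.5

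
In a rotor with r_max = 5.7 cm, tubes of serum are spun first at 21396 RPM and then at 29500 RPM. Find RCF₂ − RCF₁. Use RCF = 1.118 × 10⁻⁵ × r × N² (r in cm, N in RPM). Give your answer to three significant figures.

26300 × g

RCF₁ = 1.118 × 10⁻⁵ × 5.7 × (21396)² = 1.118 × 10⁻⁵ × 5.7 × 457,788,816 ≈ 29,173.1 × g
RCF₂ = 1.118 × 10⁻⁵ × 5.7 × (29500)² = 1.118 × 10⁻⁵ × 5.7 × 870,250,000 ≈ 55,457.6 × g
Increase = 55,457.6 − 29,173.1 = 26,284.5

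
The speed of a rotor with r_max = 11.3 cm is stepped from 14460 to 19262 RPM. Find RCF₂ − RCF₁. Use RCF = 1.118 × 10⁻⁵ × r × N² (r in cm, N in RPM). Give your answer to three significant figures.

≈ 20500 g

RCF₁ = 1.118 × 10⁻⁵ × 11.3 × (14460)² = 1.118 × 10⁻⁵ × 11.3 × 209,091,600 ≈ 26,415.4 × g
RCF₂ = 1.118 × 10⁻⁵ × 11.3 × (19262)² = 1.118 × 10⁻⁵ × 11.3 × 371,024,644 ≈ 46,873 × g
Increase = 46,873 − 26,415.4 = 20,457.6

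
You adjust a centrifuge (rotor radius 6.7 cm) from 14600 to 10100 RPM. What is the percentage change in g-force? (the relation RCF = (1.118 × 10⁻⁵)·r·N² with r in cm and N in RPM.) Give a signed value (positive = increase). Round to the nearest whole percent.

RCF ∝ N², so the ratio is (10100/14600)² = (0.691781)² = 0.4786.
Change = 0.4786 − 1 = -0.5214 → -52.1%.

-52%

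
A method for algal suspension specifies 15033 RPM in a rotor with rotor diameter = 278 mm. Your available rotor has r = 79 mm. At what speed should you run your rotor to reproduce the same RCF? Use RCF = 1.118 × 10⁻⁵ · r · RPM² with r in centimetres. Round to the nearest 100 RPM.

19900 RPM

Original rotor: r = 278 mm / 2 = 139 mm = 13.9 cm
RCF_original = 1.118 × 10⁻⁵ × 13.9 × (15033)² = 1.118 × 10⁻⁵ × 13.9 × 225,991,089 ≈ 35,119.5 × g
Your rotor: r = 79 mm = 7.9 cm
35,119.5 = 1.118 × 10⁻⁵ × 7.9 × N²
N² = 35,119.5 / (8.8322 × 10⁻⁵) = 397,630,262
N ≈ √397,630,262 ≈ 19,940.7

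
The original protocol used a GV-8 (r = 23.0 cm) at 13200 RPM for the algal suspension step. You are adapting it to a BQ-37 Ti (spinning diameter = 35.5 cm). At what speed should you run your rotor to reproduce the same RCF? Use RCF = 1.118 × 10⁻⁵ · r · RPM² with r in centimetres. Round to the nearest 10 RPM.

RCF = 1.118 × 10⁻⁵ × r × N²
RCF_original = 1.118 × 10⁻⁵ × 23 × (13200)² = 1.118 × 10⁻⁵ × 23 × 174,240,000 ≈ 44,804.1 × g
Your rotor: r = 35.5 / 2 = 17.75 cm
44,804.1 = 1.118 × 10⁻⁵ × 17.75 × N²
N² = 44,804.1 / (19.8445 × 10⁻⁵) = 225,775,908
N ≈ √225,775,908 ≈ 15,025.8

15030 RPM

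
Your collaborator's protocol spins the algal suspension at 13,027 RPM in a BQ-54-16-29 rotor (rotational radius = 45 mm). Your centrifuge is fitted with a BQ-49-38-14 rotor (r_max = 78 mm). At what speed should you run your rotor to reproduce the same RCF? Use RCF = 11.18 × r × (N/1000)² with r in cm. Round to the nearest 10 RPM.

Original rotor: r = 45 mm = 4.5 cm
RCF_original = 11.18 × 4.5 × (13.027)² = 11.18 × 4.5 × 169.702729 ≈ 8,537.7 × g
Your rotor: r = 78 mm = 7.8 cm
8,537.7 = 11.18 × 7.8 × (N/1000)²
(N/1000)² = 8,537.7 / 87.204 = 97.90491
N = 1000 × √97.90491 ≈ 9,894.7

9890 RPM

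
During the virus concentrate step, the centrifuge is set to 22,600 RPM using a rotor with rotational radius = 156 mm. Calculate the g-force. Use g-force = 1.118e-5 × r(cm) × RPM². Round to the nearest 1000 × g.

r = 156 mm = 15.6 cm
RCF = 1.118 × 10⁻⁵ × 15.6 × (22600)² = 1.118 × 10⁻⁵ × 15.6 × 510,760,000 ≈ 89,080.6 × g

89000 × g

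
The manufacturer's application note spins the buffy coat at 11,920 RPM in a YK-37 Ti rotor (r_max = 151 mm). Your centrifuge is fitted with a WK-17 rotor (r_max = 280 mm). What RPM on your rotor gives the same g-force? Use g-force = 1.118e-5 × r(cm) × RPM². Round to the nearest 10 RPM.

≈ 8750 RPM

Original rotor: r = 151 mm = 15.1 cm
RCF = 1.118 × 10⁻⁵ × r × N²
RCF_original = 1.118 × 10⁻⁵ × 15.1 × (11920)² = 1.118 × 10⁻⁵ × 15.1 × 142,086,400 ≈ 23,986.7 × g
Your rotor: r = 280 mm = 28.0 cm
23,986.7 = 1.118 × 10⁻⁵ × 28 × N²
N² = 23,986.7 / (31.304 × 10⁻⁵) = 76,625,032
N ≈ √76,625,032 ≈ 8,753.6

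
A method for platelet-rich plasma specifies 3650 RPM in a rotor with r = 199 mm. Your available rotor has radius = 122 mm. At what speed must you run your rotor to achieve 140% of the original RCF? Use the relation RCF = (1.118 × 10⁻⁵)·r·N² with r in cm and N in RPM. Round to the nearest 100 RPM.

Original rotor: r = 199 mm = 19.9 cm
RCF_original = 1.118 × 10⁻⁵ × 19.9 × (3650)² = 1.118 × 10⁻⁵ × 19.9 × 13,322,500 ≈ 2,964 × g
Target RCF = 1.4 × 2,964 ≈ 4,149.6 × g
Your rotor: r = 122 mm = 12.2 cm
4,149.6 = 1.118 × 10⁻⁵ × 12.2 × N²
N² = 4,149.6 / (13.6396 × 10⁻⁵) = 30,423,180
N ≈ √30,423,180 ≈ 5,515.7

≈ 5500 RPM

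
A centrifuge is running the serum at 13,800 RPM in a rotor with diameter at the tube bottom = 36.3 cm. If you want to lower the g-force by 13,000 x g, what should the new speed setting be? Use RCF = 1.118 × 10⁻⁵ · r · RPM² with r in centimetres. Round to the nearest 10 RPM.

≈ 11240 RPM

r = 36.3 / 2 = 18.15 cm
Current RCF = 1.118 × 10⁻⁵ × 18.15 × (13800)² = 1.118 × 10⁻⁵ × 18.15 × 190,440,000 ≈ 38,643.5 × g
Target RCF = 38,643.5 − 13,000 = 25,643.5 × g
N² = 25,643.5 / (20.2917 × 10⁻⁵) = 126,374,330
N ≈ √126,374,330 ≈ 11,241.6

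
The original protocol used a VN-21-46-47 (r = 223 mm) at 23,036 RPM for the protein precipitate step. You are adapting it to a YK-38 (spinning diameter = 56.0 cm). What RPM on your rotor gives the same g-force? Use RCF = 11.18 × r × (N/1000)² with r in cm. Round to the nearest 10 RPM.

Original rotor: r = 223 mm = 22.3 cm
RCF = 11.18 × r × (N/1000)²
RCF_original = 11.18 × 22.3 × (23.036)² = 11.18 × 22.3 × 530.657296 ≈ 132,300.3 × g
Your rotor: r = 56.0 / 2 = 28 cm
132,300.3 = 11.18 × 28 × (N/1000)²
(N/1000)² = 132,300.3 / 313.04 = 422.6307
N = 1000 × √422.6307 ≈ 20,558.0

≈ 20560 RPM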